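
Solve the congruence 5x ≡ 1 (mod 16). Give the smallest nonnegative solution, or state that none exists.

gcd(16, 5):
  16 = 3·5 + 1
  5 = 5·1
so gcd(16, 5) = 1.
1 divides 1, so solutions exist.
Back-substitute for Bézout coefficients:
  1 = 16 - 3·5
  ... = 5·(-3) + 16·(1)
So 5·(-3) ≡ 1 (mod 16); multiply by 1: x ≡ -3 (mod 16).
Smallest nonnegative: x = -3 mod 16 = 13.

13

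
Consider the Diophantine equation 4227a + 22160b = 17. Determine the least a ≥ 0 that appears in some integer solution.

19371

gcd(22160, 4227) = 1  (22160 = 5*4227 + 1025, 4227 = 4*1025 + 127, 1025 = 8*127 + 9, 127 = 14*9 + 1, 9 = 9*1).
1 divides 17, so solutions exist.
Back-substituting, 4227*(2443) + 22160*(-466) = 1.
Scale by 17/1 = 17: (a₀, b₀) = (41531, -7922).
General solution: a = 41531 + 22160t, b = -7922 - 4227t for integer t.
a ≥ 0: smallest is 41531 mod 22160 = 19371 (at t = -1), with b = -3695.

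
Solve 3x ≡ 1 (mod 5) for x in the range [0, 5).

gcd(5, 3):
  5 = 1·3 + 2
  3 = 1·2 + 1
  2 = 2·1
so gcd(5, 3) = 1.
Back-substitute for Bézout coefficients:
  1 = 3 - 1·2
  ... = 3·(2) + 5·(-1)
So 3·2 ≡ 1 (mod 5), and 2 mod 5 = 2.

2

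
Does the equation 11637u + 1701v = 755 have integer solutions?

no

gcd(11637, 1701):
  11637 = 6·1701 + 1431
  1701 = 1·1431 + 270
  1431 = 5·270 + 81
  270 = 3·81 + 27
  81 = 3·27
so gcd(11637, 1701) = 27.
27 does not divide 755 (remainder 26), so no integer solutions.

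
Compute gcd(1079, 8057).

gcd(8057, 1079) = 1  (8057 = 7*1079 + 504, 1079 = 2*504 + 71, 504 = 7*71 + 7, 71 = 10*7 + 1, 7 = 7*1).

1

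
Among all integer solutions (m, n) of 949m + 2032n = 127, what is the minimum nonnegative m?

gcd(2032, 949):
  2032 = 2·949 + 134
  949 = 7·134 + 11
  134 = 12·11 + 2
  11 = 5·2 + 1
  2 = 2·1
so gcd(2032, 949) = 1.
1 divides 127, so solutions exist.
Back-substitute for Bézout coefficients:
  1 = 11 - 5·2
  ... = 949·(925) + 2032·(-432)
Scale by 127/1 = 127: (m₀, n₀) = (117475, -54864).
General solution: m = 117475 + 2032t, n = -54864 - 949t for integer t.
m ≥ 0: smallest is 117475 mod 2032 = 1651 (at t = -57), with n = -771.

1651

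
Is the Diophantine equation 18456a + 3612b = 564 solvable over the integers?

gcd(18456, 3612):
  18456 = 5·3612 + 396
  3612 = 9·396 + 48
  396 = 8·48 + 12
  48 = 4·12
so gcd(18456, 3612) = 12.
12 divides 564, so integer solutions exist.

yes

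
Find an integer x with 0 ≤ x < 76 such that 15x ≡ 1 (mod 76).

gcd(76, 15) = 1  (76 = 5×15 + 1, 15 = 15×1).
Back-substituting, 15×(-5) + 76×(1) = 1.
So 15×-5 ≡ 1 (mod 76), and -5 mod 76 = 71.

71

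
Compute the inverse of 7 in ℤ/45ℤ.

gcd(45, 7) = 1  (45 = 6×7 + 3, 7 = 2×3 + 1, 3 = 3×1).
Back-substituting, 7×(13) + 45×(-2) = 1.
So 7×13 ≡ 1 (mod 45), and 13 mod 45 = 13.

13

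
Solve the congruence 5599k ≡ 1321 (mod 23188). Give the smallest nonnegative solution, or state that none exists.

gcd(23188, 5599) = 11.
11 does not divide 1321, so the congruence has no solution.

no solution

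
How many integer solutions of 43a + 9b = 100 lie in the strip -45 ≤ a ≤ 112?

gcd(43, 9):
  43 = 4*9 + 7
  9 = 1*7 + 2
  7 = 3*2 + 1
  2 = 2*1
so gcd(43, 9) = 1.
Back-substitute for Bézout coefficients:
  1 = 7 - 3*2
  ... = 43*(4) + 9*(-19)
Scale by 100: particular solution (400, -1900); reduce a mod 9: (4, -8).
General solution: a = 4 + 9t, b = -8 - 43t for integer t.
-45 ≤ 4 + 9t ≤ 112 gives t ∈ [-5, 12], which is 18 values.

18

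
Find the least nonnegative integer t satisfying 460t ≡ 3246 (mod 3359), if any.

gcd(3359, 460):
  3359 = 7*460 + 139
  460 = 3*139 + 43
  139 = 3*43 + 10
  43 = 4*10 + 3
  10 = 3*3 + 1
  3 = 3*1
so gcd(3359, 460) = 1.
1 divides 3246, so solutions exist.
Back-substitute for Bézout coefficients:
  1 = 10 - 3*3
  ... = 460*(-1015) + 3359*(139)
So 460*(-1015) ≡ 1 (mod 3359); multiply by 3246: t ≡ -3294690 (mod 3359).
Smallest nonnegative: t = -3294690 mod 3359 = 489.

489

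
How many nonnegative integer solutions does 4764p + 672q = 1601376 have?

gcd(4764, 672) = 12.
By Bézout, 4764·(-11) + 672·(78) = 12.
One solution: (0, 2383).
General: p = 0 + 56t, q = 2383 - 397t.
p ≥ 0 ⇒ t ≥ 0; q ≥ 0 ⇒ t ≤ 6. So t ∈ [0, 6]: 7 solutions.

7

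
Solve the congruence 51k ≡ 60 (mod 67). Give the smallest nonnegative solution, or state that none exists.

gcd(67, 51):
  67 = 1×51 + 16
  51 = 3×16 + 3
  16 = 5×3 + 1
  3 = 3×1
so gcd(67, 51) = 1.
1 divides 60, so solutions exist.
Back-substitute for Bézout coefficients:
  1 = 16 - 5×3
  ... = 51×(-21) + 67×(16)
So 51×(-21) ≡ 1 (mod 67); multiply by 60: k ≡ -1260 (mod 67).
Smallest nonnegative: k = -1260 mod 67 = 13.

13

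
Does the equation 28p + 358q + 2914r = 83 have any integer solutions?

no

gcd(358, 28) = 2.
gcd(2, 2914) = 2.
2 does not divide 83 (remainder 1), so no integer solutions.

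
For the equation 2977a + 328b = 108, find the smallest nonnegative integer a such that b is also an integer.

188

gcd(2977, 328) = 1  (2977 = 9·328 + 25, 328 = 13·25 + 3, 25 = 8·3 + 1, 3 = 3·1).
1 divides 108, so solutions exist.
Back-substituting, 2977·(105) + 328·(-953) = 1.
Scale by 108/1 = 108: (a₀, b₀) = (11340, -102924).
General solution: a = 11340 + 328t, b = -102924 - 2977t for integer t.
a ≥ 0: smallest is 11340 mod 328 = 188 (at t = -34), with b = -1706.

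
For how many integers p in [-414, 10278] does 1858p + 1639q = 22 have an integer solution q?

7

gcd(1858, 1639) = 1.
By Bézout, 1858*(-232) + 1639*(263) = 1.
Particular solution: (1452, -1646).
General solution: p = 1452 + 1639t, q = -1646 - 1858t for integer t.
-414 ≤ 1452 + 1639t ≤ 10278 gives t ∈ [-1, 5], which is 7 values.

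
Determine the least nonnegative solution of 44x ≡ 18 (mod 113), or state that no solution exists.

gcd(113, 44) = 1.
1 divides 18, so solutions exist.
By Bézout, 44*(18) + 113*(-7) = 1.
So 44*(18) ≡ 1 (mod 113); multiply by 18: x ≡ 324 (mod 113).
Smallest nonnegative: x = 324 mod 113 = 98.

98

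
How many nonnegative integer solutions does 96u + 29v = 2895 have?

gcd(96, 29):
  96 = 3*29 + 9
  29 = 3*9 + 2
  9 = 4*2 + 1
  2 = 2*1
so gcd(96, 29) = 1.
Back-substitute for Bézout coefficients:
  1 = 9 - 4*2
  ... = 96*(13) + 29*(-43)
Scale by 2895: one solution is (37635, -124485). Reduce u mod 29: (22, 27).
General: u = 22 + 29t, v = 27 - 96t.
u ≥ 0 ⇒ t ≥ 0; v ≥ 0 ⇒ t ≤ 0. So t ∈ [0, 0]: 1 solution.

1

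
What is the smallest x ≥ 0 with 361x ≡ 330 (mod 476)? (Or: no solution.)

142

gcd(476, 361) = 1.
1 divides 330, so solutions exist.
By Bézout, 361*(149) + 476*(-113) = 1.
So 361*(149) ≡ 1 (mod 476); multiply by 330: x ≡ 49170 (mod 476).
Smallest nonnegative: x = 49170 mod 476 = 142.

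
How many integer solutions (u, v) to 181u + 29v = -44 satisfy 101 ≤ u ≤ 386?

10

gcd(181, 29) = 1  (181 = 6×29 + 7, 29 = 4×7 + 1, 7 = 7×1).
Back-substituting, 181×(-4) + 29×(25) = 1.
Scale by -44: particular solution (176, -1100); reduce u mod 29: (2, -14).
General solution: u = 2 + 29t, v = -14 - 181t for integer t.
101 ≤ 2 + 29t ≤ 386 gives t ∈ [4, 13], which is 10 values.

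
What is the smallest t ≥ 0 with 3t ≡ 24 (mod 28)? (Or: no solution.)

gcd(28, 3) = 1.
1 divides 24, so solutions exist.
By Bézout, 3*(-9) + 28*(1) = 1.
So 3*(-9) ≡ 1 (mod 28); multiply by 24: t ≡ -216 (mod 28).
Smallest nonnegative: t = -216 mod 28 = 8.

8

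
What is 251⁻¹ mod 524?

gcd(524, 251):
  524 = 2·251 + 22
  251 = 11·22 + 9
  22 = 2·9 + 4
  9 = 2·4 + 1
  4 = 4·1
so gcd(524, 251) = 1.
Back-substitute for Bézout coefficients:
  1 = 9 - 2·4
  ... = 251·(119) + 524·(-57)
So 251·119 ≡ 1 (mod 524), and 119 mod 524 = 119.

119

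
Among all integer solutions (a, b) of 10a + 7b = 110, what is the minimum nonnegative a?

gcd(10, 7):
  10 = 1·7 + 3
  7 = 2·3 + 1
  3 = 3·1
so gcd(10, 7) = 1.
1 divides 110, so solutions exist.
Back-substitute for Bézout coefficients:
  1 = 7 - 2·3
  ... = 10·(-2) + 7·(3)
Scale by 110/1 = 110: (a₀, b₀) = (-220, 330).
General solution: a = -220 + 7t, b = 330 - 10t for integer t.
a ≥ 0: smallest is -220 mod 7 = 4 (at t = 32), with b = 10.

4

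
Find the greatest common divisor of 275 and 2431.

11

gcd(2431, 275) = 11  (2431 = 8·275 + 231, 275 = 1·231 + 44, 231 = 5·44 + 11, 44 = 4·11).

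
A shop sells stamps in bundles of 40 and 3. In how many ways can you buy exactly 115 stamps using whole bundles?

Need nonnegative integers with 40j + 3k = 115.
gcd(40, 3) = 1, and 40·(1) + 3·(-13) = 1.
So (j₀, k₀) = (115, -1495); general j = 115 + 3t, k = -1495 - 40t.
j ≥ 0 ⇒ t ≥ -38; k ≥ 0 ⇒ t ≤ -38. That's 1 value of t.

1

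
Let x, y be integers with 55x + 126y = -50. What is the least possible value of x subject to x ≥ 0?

gcd(126, 55):
  126 = 2×55 + 16
  55 = 3×16 + 7
  16 = 2×7 + 2
  7 = 3×2 + 1
  2 = 2×1
so gcd(126, 55) = 1.
1 divides -50, so solutions exist.
Back-substitute for Bézout coefficients:
  1 = 7 - 3×2
  ... = 55×(55) + 126×(-24)
Scale by -50/1 = -50: (x₀, y₀) = (-2750, 1200).
General solution: x = -2750 + 126t, y = 1200 - 55t for integer t.
x ≥ 0: smallest is -2750 mod 126 = 22 (at t = 22), with y = -10.

22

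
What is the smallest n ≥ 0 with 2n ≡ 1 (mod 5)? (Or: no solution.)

gcd(5, 2):
  5 = 2·2 + 1
  2 = 2·1
so gcd(5, 2) = 1.
1 divides 1, so solutions exist.
Back-substitute for Bézout coefficients:
  1 = 5 - 2·2
  ... = 2·(-2) + 5·(1)
So 2·(-2) ≡ 1 (mod 5); multiply by 1: n ≡ -2 (mod 5).
Smallest nonnegative: n = -2 mod 5 = 3.

3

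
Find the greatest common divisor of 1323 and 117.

gcd(1323, 117) = 9  (1323 = 11*117 + 36, 117 = 3*36 + 9, 36 = 4*9).

9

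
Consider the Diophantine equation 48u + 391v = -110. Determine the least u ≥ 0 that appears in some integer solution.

gcd(391, 48) = 1  (391 = 8×48 + 7, 48 = 6×7 + 6, 7 = 1×6 + 1, 6 = 6×1).
1 divides -110, so solutions exist.
Back-substituting, 48×(-57) + 391×(7) = 1.
Scale by -110/1 = -110: (u₀, v₀) = (6270, -770).
General solution: u = 6270 + 391t, v = -770 - 48t for integer t.
u ≥ 0: smallest is 6270 mod 391 = 14 (at t = -16), with v = -2.

14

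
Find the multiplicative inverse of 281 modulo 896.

gcd(896, 281) = 1  (896 = 3*281 + 53, 281 = 5*53 + 16, 53 = 3*16 + 5, 16 = 3*5 + 1, 5 = 5*1).
Back-substituting, 281*(169) + 896*(-53) = 1.
So 281*169 ≡ 1 (mod 896), and 169 mod 896 = 169.

169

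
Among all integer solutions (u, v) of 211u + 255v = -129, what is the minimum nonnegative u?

171

gcd(255, 211):
  255 = 1·211 + 44
  211 = 4·44 + 35
  44 = 1·35 + 9
  35 = 3·9 + 8
  9 = 1·8 + 1
  8 = 8·1
so gcd(255, 211) = 1.
1 divides -129, so solutions exist.
Back-substitute for Bézout coefficients:
  1 = 9 - 1·8
  ... = 211·(-29) + 255·(24)
Scale by -129/1 = -129: (u₀, v₀) = (3741, -3096).
General solution: u = 3741 + 255t, v = -3096 - 211t for integer t.
u ≥ 0: smallest is 3741 mod 255 = 171 (at t = -14), with v = -142.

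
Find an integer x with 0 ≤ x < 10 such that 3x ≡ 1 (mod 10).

7

gcd(10, 3) = 1.
By Bézout, 3*(-3) + 10*(1) = 1.
So 3*-3 ≡ 1 (mod 10), and -3 mod 10 = 7.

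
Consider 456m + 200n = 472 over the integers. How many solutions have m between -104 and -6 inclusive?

gcd(456, 200) = 8.
By Bézout, 456×(-7) + 200×(16) = 8.
Particular solution: (12, -25).
General solution: m = 12 + 25t, n = -25 - 57t for integer t.
-104 ≤ 12 + 25t ≤ -6 gives t ∈ [-4, -1], which is 4 values.

4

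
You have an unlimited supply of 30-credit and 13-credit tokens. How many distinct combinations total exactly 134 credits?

Need nonnegative integers with 30j + 13k = 134.
gcd(30, 13) = 1, and 30·(-3) + 13·(7) = 1.
So (j₀, k₀) = (-402, 938); general j = -402 + 13t, k = 938 - 30t.
j ≥ 0 ⇒ t ≥ 31; k ≥ 0 ⇒ t ≤ 31. That's 1 value of t.

1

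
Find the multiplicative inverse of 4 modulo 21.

16

gcd(21, 4) = 1.
By Bézout, 4*(-5) + 21*(1) = 1.
So 4*-5 ≡ 1 (mod 21), and -5 mod 21 = 16.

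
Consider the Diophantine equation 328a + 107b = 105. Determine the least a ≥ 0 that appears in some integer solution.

gcd(328, 107):
  328 = 3×107 + 7
  107 = 15×7 + 2
  7 = 3×2 + 1
  2 = 2×1
so gcd(328, 107) = 1.
1 divides 105, so solutions exist.
Back-substitute for Bézout coefficients:
  1 = 7 - 3×2
  ... = 328×(46) + 107×(-141)
Scale by 105/1 = 105: (a₀, b₀) = (4830, -14805).
General solution: a = 4830 + 107t, b = -14805 - 328t for integer t.
a ≥ 0: smallest is 4830 mod 107 = 15 (at t = -45), with b = -45.

15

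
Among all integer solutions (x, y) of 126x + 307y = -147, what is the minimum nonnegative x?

gcd(307, 126) = 1.
1 divides -147, so solutions exist.
By Bézout, 126×(-134) + 307×(55) = 1.
Scale by -147/1 = -147: (x₀, y₀) = (19698, -8085).
General solution: x = 19698 + 307t, y = -8085 - 126t for integer t.
x ≥ 0: smallest is 19698 mod 307 = 50 (at t = -64), with y = -21.

50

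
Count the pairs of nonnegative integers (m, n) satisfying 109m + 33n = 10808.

3

gcd(109, 33) = 1  (109 = 3·33 + 10, 33 = 3·10 + 3, 10 = 3·3 + 1, 3 = 3·1).
Back-substituting, 109·(10) + 33·(-33) = 1.
Scale by 10808: one solution is (108080, -356664). Reduce m mod 33: (5, 311).
General: m = 5 + 33t, n = 311 - 109t.
m ≥ 0 ⇒ t ≥ 0; n ≥ 0 ⇒ t ≤ 2. So t ∈ [0, 2]: 3 solutions.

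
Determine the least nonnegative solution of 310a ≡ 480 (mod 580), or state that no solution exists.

24

gcd(580, 310) = 10.
10 divides 480, so solutions exist.
By Bézout, 310*(15) + 580*(-8) = 10.
So 310*(15) ≡ 10 (mod 580); multiply by 48: a ≡ 720 (mod 58).
Smallest nonnegative: a = 720 mod 58 = 24.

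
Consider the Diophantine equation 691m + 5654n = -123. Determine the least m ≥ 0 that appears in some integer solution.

gcd(5654, 691) = 1.
1 divides -123, so solutions exist.
By Bézout, 691·(1391) + 5654·(-170) = 1.
Scale by -123/1 = -123: (m₀, n₀) = (-171093, 20910).
General solution: m = -171093 + 5654t, n = 20910 - 691t for integer t.
m ≥ 0: smallest is -171093 mod 5654 = 4181 (at t = 31), with n = -511.

4181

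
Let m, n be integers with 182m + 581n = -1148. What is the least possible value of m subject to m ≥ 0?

gcd(581, 182):
  581 = 3*182 + 35
  182 = 5*35 + 7
  35 = 5*7
so gcd(581, 182) = 7.
7 divides -1148, so solutions exist.
Back-substitute for Bézout coefficients:
  7 = 182 - 5*35
  ... = 182*(16) + 581*(-5)
Scale by -1148/7 = -164: (m₀, n₀) = (-2624, 820).
General solution: m = -2624 + 83t, n = 820 - 26t for integer t.
m ≥ 0: smallest is -2624 mod 83 = 32 (at t = 32), with n = -12.

32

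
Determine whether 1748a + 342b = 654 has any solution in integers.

no

gcd(1748, 342):
  1748 = 5·342 + 38
  342 = 9·38
so gcd(1748, 342) = 38.
38 does not divide 654 (remainder 8), so no integer solutions.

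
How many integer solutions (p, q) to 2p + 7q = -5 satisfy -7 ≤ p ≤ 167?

gcd(7, 2):
  7 = 3*2 + 1
  2 = 2*1
so gcd(7, 2) = 1.
Back-substitute for Bézout coefficients:
  1 = 7 - 3*2
  ... = 2*(-3) + 7*(1)
Scale by -5: particular solution (15, -5); reduce p mod 7: (1, -1).
General solution: p = 1 + 7t, q = -1 - 2t for integer t.
-7 ≤ 1 + 7t ≤ 167 gives t ∈ [-1, 23], which is 25 values.

25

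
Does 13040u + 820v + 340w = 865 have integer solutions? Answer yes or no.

no

gcd(13040, 820):
  13040 = 15·820 + 740
  820 = 1·740 + 80
  740 = 9·80 + 20
  80 = 4·20
so gcd(13040, 820) = 20.
gcd(20, 340) = 20.
20 does not divide 865 (remainder 5), so no integer solutions.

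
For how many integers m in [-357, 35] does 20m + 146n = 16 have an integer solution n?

6

gcd(146, 20) = 2.
By Bézout, 20·(22) + 146·(-3) = 2.
Particular solution: (30, -4).
General solution: m = 30 + 73t, n = -4 - 10t for integer t.
-357 ≤ 30 + 73t ≤ 35 gives t ∈ [-5, 0], which is 6 values.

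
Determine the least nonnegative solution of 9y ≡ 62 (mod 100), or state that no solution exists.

18

gcd(100, 9) = 1.
1 divides 62, so solutions exist.
By Bézout, 9*(-11) + 100*(1) = 1.
So 9*(-11) ≡ 1 (mod 100); multiply by 62: y ≡ -682 (mod 100).
Smallest nonnegative: y = -682 mod 100 = 18.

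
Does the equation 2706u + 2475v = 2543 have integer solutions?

gcd(2706, 2475) = 33.
33 does not divide 2543 (remainder 2), so no integer solutions.

no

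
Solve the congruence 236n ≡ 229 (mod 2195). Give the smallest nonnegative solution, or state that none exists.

gcd(2195, 236):
  2195 = 9·236 + 71
  236 = 3·71 + 23
  71 = 3·23 + 2
  23 = 11·2 + 1
  2 = 2·1
so gcd(2195, 236) = 1.
1 divides 229, so solutions exist.
Back-substitute for Bézout coefficients:
  1 = 23 - 11·2
  ... = 236·(1051) + 2195·(-113)
So 236·(1051) ≡ 1 (mod 2195); multiply by 229: n ≡ 240679 (mod 2195).
Smallest nonnegative: n = 240679 mod 2195 = 1424.

1424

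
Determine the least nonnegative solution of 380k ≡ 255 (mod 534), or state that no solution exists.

no solution

gcd(534, 380) = 2.
2 does not divide 255, so the congruence has no solution.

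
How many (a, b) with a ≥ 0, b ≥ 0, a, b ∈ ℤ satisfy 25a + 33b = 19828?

gcd(33, 25) = 1  (33 = 1×25 + 8, 25 = 3×8 + 1, 8 = 8×1).
Back-substituting, 25×(4) + 33×(-3) = 1.
Scale by 19828: one solution is (79312, -59484). Reduce a mod 33: (13, 591).
General: a = 13 + 33t, b = 591 - 25t.
a ≥ 0 ⇒ t ≥ 0; b ≥ 0 ⇒ t ≤ 23. So t ∈ [0, 23]: 24 solutions.

24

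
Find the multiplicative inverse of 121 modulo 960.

841

gcd(960, 121) = 1  (960 = 7×121 + 113, 121 = 1×113 + 8, 113 = 14×8 + 1, 8 = 8×1).
Back-substituting, 121×(-119) + 960×(15) = 1.
So 121×-119 ≡ 1 (mod 960), and -119 mod 960 = 841.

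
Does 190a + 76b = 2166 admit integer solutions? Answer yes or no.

gcd(190, 76) = 38  (190 = 2*76 + 38, 76 = 2*38).
38 divides 2166, so integer solutions exist.

yes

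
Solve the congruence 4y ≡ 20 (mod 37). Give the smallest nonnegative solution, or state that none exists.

gcd(37, 4) = 1  (37 = 9·4 + 1, 4 = 4·1).
1 divides 20, so solutions exist.
Back-substituting, 4·(-9) + 37·(1) = 1.
So 4·(-9) ≡ 1 (mod 37); multiply by 20: y ≡ -180 (mod 37).
Smallest nonnegative: y = -180 mod 37 = 5.

5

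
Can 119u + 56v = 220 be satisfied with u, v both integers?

gcd(119, 56) = 7  (119 = 2×56 + 7, 56 = 8×7).
7 does not divide 220 (remainder 3), so no integer solutions.

no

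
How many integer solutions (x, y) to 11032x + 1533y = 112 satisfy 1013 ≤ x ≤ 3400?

11

gcd(11032, 1533) = 7.
By Bézout, 11032*(-56) + 1533*(403) = 7.
Particular solution: (199, -1432).
General solution: x = 199 + 219t, y = -1432 - 1576t for integer t.
1013 ≤ 199 + 219t ≤ 3400 gives t ∈ [4, 14], which is 11 values.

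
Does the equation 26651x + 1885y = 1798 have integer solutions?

gcd(26651, 1885) = 29  (26651 = 14·1885 + 261, 1885 = 7·261 + 58, 261 = 4·58 + 29, 58 = 2·29).
29 divides 1798, so integer solutions exist.

yes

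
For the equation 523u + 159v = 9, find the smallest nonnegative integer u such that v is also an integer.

135

gcd(523, 159):
  523 = 3·159 + 46
  159 = 3·46 + 21
  46 = 2·21 + 4
  21 = 5·4 + 1
  4 = 4·1
so gcd(523, 159) = 1.
1 divides 9, so solutions exist.
Back-substitute for Bézout coefficients:
  1 = 21 - 5·4
  ... = 523·(-38) + 159·(125)
Scale by 9/1 = 9: (u₀, v₀) = (-342, 1125).
General solution: u = -342 + 159t, v = 1125 - 523t for integer t.
u ≥ 0: smallest is -342 mod 159 = 135 (at t = 3), with v = -444.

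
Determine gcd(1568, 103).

gcd(1568, 103):
  1568 = 15×103 + 23
  103 = 4×23 + 11
  23 = 2×11 + 1
  11 = 11×1
so gcd(1568, 103) = 1.

1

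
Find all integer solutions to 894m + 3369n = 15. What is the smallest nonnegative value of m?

gcd(3369, 894):
  3369 = 3·894 + 687
  894 = 1·687 + 207
  687 = 3·207 + 66
  207 = 3·66 + 9
  66 = 7·9 + 3
  9 = 3·3
so gcd(3369, 894) = 3.
3 divides 15, so solutions exist.
Back-substitute for Bézout coefficients:
  3 = 66 - 7·9
  ... = 894·(-358) + 3369·(95)
Scale by 15/3 = 5: (m₀, n₀) = (-1790, 475).
General solution: m = -1790 + 1123t, n = 475 - 298t for integer t.
m ≥ 0: smallest is -1790 mod 1123 = 456 (at t = 2), with n = -121.

456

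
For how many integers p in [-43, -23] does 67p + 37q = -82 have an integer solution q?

0

gcd(67, 37):
  67 = 1×37 + 30
  37 = 1×30 + 7
  30 = 4×7 + 2
  7 = 3×2 + 1
  2 = 2×1
so gcd(67, 37) = 1.
Back-substitute for Bézout coefficients:
  1 = 7 - 3×2
  ... = 67×(-16) + 37×(29)
Scale by -82: particular solution (1312, -2378); reduce p mod 37: (17, -33).
General solution: p = 17 + 37t, q = -33 - 67t for integer t.
-43 ≤ 17 + 37t ≤ -23 gives t ∈ [-1, -2], which is 0 values.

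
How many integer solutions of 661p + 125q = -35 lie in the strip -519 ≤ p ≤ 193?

gcd(661, 125):
  661 = 5·125 + 36
  125 = 3·36 + 17
  36 = 2·17 + 2
  17 = 8·2 + 1
  2 = 2·1
so gcd(661, 125) = 1.
Back-substitute for Bézout coefficients:
  1 = 17 - 8·2
  ... = 661·(-59) + 125·(312)
Scale by -35: particular solution (2065, -10920); reduce p mod 125: (65, -344).
General solution: p = 65 + 125t, q = -344 - 661t for integer t.
-519 ≤ 65 + 125t ≤ 193 gives t ∈ [-4, 1], which is 6 values.

6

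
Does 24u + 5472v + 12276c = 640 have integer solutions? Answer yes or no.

gcd(5472, 24):
  5472 = 228×24
so gcd(5472, 24) = 24.
gcd(24, 12276) = 12.
12 does not divide 640 (remainder 4), so no integer solutions.

no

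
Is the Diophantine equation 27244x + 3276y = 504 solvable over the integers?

gcd(27244, 3276):
  27244 = 8·3276 + 1036
  3276 = 3·1036 + 168
  1036 = 6·168 + 28
  168 = 6·28
so gcd(27244, 3276) = 28.
28 divides 504, so integer solutions exist.

yes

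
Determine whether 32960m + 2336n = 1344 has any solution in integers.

gcd(32960, 2336) = 32  (32960 = 14*2336 + 256, 2336 = 9*256 + 32, 256 = 8*32).
32 divides 1344, so integer solutions exist.

yes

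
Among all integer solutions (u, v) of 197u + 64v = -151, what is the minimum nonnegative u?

21

gcd(197, 64) = 1.
1 divides -151, so solutions exist.
By Bézout, 197×(13) + 64×(-40) = 1.
Scale by -151/1 = -151: (u₀, v₀) = (-1963, 6040).
General solution: u = -1963 + 64t, v = 6040 - 197t for integer t.
u ≥ 0: smallest is -1963 mod 64 = 21 (at t = 31), with v = -67.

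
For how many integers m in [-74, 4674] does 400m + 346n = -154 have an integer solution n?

27

gcd(400, 346) = 2.
By Bézout, 400·(-32) + 346·(37) = 2.
Particular solution: (42, -49).
General solution: m = 42 + 173t, n = -49 - 200t for integer t.
-74 ≤ 42 + 173t ≤ 4674 gives t ∈ [0, 26], which is 27 values.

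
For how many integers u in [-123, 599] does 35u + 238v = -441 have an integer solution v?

gcd(238, 35) = 7  (238 = 6*35 + 28, 35 = 1*28 + 7, 28 = 4*7).
Back-substituting, 35*(7) + 238*(-1) = 7.
Scale by -63: particular solution (-441, 63); reduce u mod 34: (1, -2).
General solution: u = 1 + 34t, v = -2 - 5t for integer t.
-123 ≤ 1 + 34t ≤ 599 gives t ∈ [-3, 17], which is 21 values.

21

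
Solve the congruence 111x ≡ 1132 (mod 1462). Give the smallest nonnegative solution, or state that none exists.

1380

gcd(1462, 111) = 1  (1462 = 13·111 + 19, 111 = 5·19 + 16, 19 = 1·16 + 3, 16 = 5·3 + 1, 3 = 3·1).
1 divides 1132, so solutions exist.
Back-substituting, 111·(461) + 1462·(-35) = 1.
So 111·(461) ≡ 1 (mod 1462); multiply by 1132: x ≡ 521852 (mod 1462).
Smallest nonnegative: x = 521852 mod 1462 = 1380.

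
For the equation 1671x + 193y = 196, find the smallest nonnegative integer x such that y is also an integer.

114

gcd(1671, 193):
  1671 = 8*193 + 127
  193 = 1*127 + 66
  127 = 1*66 + 61
  66 = 1*61 + 5
  61 = 12*5 + 1
  5 = 5*1
so gcd(1671, 193) = 1.
1 divides 196, so solutions exist.
Back-substitute for Bézout coefficients:
  1 = 61 - 12*5
  ... = 1671*(38) + 193*(-329)
Scale by 196/1 = 196: (x₀, y₀) = (7448, -64484).
General solution: x = 7448 + 193t, y = -64484 - 1671t for integer t.
x ≥ 0: smallest is 7448 mod 193 = 114 (at t = -38), with y = -986.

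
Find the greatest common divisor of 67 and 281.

1

gcd(281, 67):
  281 = 4*67 + 13
  67 = 5*13 + 2
  13 = 6*2 + 1
  2 = 2*1
so gcd(281, 67) = 1.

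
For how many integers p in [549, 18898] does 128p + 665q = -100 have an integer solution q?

28

gcd(665, 128):
  665 = 5×128 + 25
  128 = 5×25 + 3
  25 = 8×3 + 1
  3 = 3×1
so gcd(665, 128) = 1.
Back-substitute for Bézout coefficients:
  1 = 25 - 8×3
  ... = 128×(-213) + 665×(41)
Scale by -100: particular solution (21300, -4100); reduce p mod 665: (20, -4).
General solution: p = 20 + 665t, q = -4 - 128t for integer t.
549 ≤ 20 + 665t ≤ 18898 gives t ∈ [1, 28], which is 28 values.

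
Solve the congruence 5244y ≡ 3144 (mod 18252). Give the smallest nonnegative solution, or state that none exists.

gcd(18252, 5244):
  18252 = 3·5244 + 2520
  5244 = 2·2520 + 204
  2520 = 12·204 + 72
  204 = 2·72 + 60
  72 = 1·60 + 12
  60 = 5·12
so gcd(18252, 5244) = 12.
12 divides 3144, so solutions exist.
Back-substitute for Bézout coefficients:
  12 = 72 - 1·60
  ... = 5244·(-268) + 18252·(77)
So 5244·(-268) ≡ 12 (mod 18252); multiply by 262: y ≡ -70216 (mod 1521).
Smallest nonnegative: y = -70216 mod 1521 = 1271.

1271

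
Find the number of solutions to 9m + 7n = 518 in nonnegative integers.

9

gcd(9, 7):
  9 = 1*7 + 2
  7 = 3*2 + 1
  2 = 2*1
so gcd(9, 7) = 1.
Back-substitute for Bézout coefficients:
  1 = 7 - 3*2
  ... = 9*(-3) + 7*(4)
Scale by 518: one solution is (-1554, 2072). Reduce m mod 7: (0, 74).
General: m = 0 + 7t, n = 74 - 9t.
m ≥ 0 ⇒ t ≥ 0; n ≥ 0 ⇒ t ≤ 8. So t ∈ [0, 8]: 9 solutions.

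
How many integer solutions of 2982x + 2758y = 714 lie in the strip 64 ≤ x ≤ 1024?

gcd(2982, 2758):
  2982 = 1×2758 + 224
  2758 = 12×224 + 70
  224 = 3×70 + 14
  70 = 5×14
so gcd(2982, 2758) = 14.
Back-substitute for Bézout coefficients:
  14 = 224 - 3×70
  ... = 2982×(37) + 2758×(-40)
Scale by 51: particular solution (1887, -2040); reduce x mod 197: (114, -123).
General solution: x = 114 + 197t, y = -123 - 213t for integer t.
64 ≤ 114 + 197t ≤ 1024 gives t ∈ [0, 4], which is 5 values.

5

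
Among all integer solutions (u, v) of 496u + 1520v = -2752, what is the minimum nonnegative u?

68

gcd(1520, 496):
  1520 = 3·496 + 32
  496 = 15·32 + 16
  32 = 2·16
so gcd(1520, 496) = 16.
16 divides -2752, so solutions exist.
Back-substitute for Bézout coefficients:
  16 = 496 - 15·32
  ... = 496·(46) + 1520·(-15)
Scale by -2752/16 = -172: (u₀, v₀) = (-7912, 2580).
General solution: u = -7912 + 95t, v = 2580 - 31t for integer t.
u ≥ 0: smallest is -7912 mod 95 = 68 (at t = 84), with v = -24.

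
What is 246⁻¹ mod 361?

113

gcd(361, 246):
  361 = 1×246 + 115
  246 = 2×115 + 16
  115 = 7×16 + 3
  16 = 5×3 + 1
  3 = 3×1
so gcd(361, 246) = 1.
Back-substitute for Bézout coefficients:
  1 = 16 - 5×3
  ... = 246×(113) + 361×(-77)
So 246×113 ≡ 1 (mod 361), and 113 mod 361 = 113.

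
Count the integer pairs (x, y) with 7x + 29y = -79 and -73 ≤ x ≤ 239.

11

gcd(29, 7) = 1.
By Bézout, 7*(-4) + 29*(1) = 1.
Particular solution: (26, -9).
General solution: x = 26 + 29t, y = -9 - 7t for integer t.
-73 ≤ 26 + 29t ≤ 239 gives t ∈ [-3, 7], which is 11 values.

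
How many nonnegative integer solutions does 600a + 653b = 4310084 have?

11

gcd(653, 600) = 1  (653 = 1*600 + 53, 600 = 11*53 + 17, 53 = 3*17 + 2, 17 = 8*2 + 1, 2 = 2*1).
Back-substituting, 600*(308) + 653*(-283) = 1.
Scale by 4310084: one solution is (1327505872, -1219753772). Reduce a mod 653: (623, 6028).
General: a = 623 + 653t, b = 6028 - 600t.
a ≥ 0 ⇒ t ≥ 0; b ≥ 0 ⇒ t ≤ 10. So t ∈ [0, 10]: 11 solutions.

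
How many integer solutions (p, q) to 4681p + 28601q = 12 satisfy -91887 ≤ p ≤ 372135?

gcd(28601, 4681):
  28601 = 6×4681 + 515
  4681 = 9×515 + 46
  515 = 11×46 + 9
  46 = 5×9 + 1
  9 = 9×1
so gcd(28601, 4681) = 1.
Back-substitute for Bézout coefficients:
  1 = 46 - 5×9
  ... = 4681×(3110) + 28601×(-509)
Scale by 12: particular solution (37320, -6108); reduce p mod 28601: (8719, -1427).
General solution: p = 8719 + 28601t, q = -1427 - 4681t for integer t.
-91887 ≤ 8719 + 28601t ≤ 372135 gives t ∈ [-3, 12], which is 16 values.

16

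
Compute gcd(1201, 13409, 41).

1

gcd(13409, 1201) = 1  (13409 = 11*1201 + 198, 1201 = 6*198 + 13, 198 = 15*13 + 3, 13 = 4*3 + 1, 3 = 3*1).
gcd(1, 41) = 1.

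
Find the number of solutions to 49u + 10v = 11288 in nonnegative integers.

gcd(49, 10):
  49 = 4×10 + 9
  10 = 1×9 + 1
  9 = 9×1
so gcd(49, 10) = 1.
Back-substitute for Bézout coefficients:
  1 = 10 - 1×9
  ... = 49×(-1) + 10×(5)
Scale by 11288: one solution is (-11288, 56440). Reduce u mod 10: (2, 1119).
General: u = 2 + 10t, v = 1119 - 49t.
u ≥ 0 ⇒ t ≥ 0; v ≥ 0 ⇒ t ≤ 22. So t ∈ [0, 22]: 23 solutions.

23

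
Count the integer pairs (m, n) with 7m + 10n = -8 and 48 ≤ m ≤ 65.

1

gcd(10, 7) = 1.
By Bézout, 7×(3) + 10×(-2) = 1.
Particular solution: (6, -5).
General solution: m = 6 + 10t, n = -5 - 7t for integer t.
48 ≤ 6 + 10t ≤ 65 gives t ∈ [5, 5], which is 1 value.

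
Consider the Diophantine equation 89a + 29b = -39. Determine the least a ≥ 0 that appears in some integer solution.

gcd(89, 29) = 1  (89 = 3*29 + 2, 29 = 14*2 + 1, 2 = 2*1).
1 divides -39, so solutions exist.
Back-substituting, 89*(-14) + 29*(43) = 1.
Scale by -39/1 = -39: (a₀, b₀) = (546, -1677).
General solution: a = 546 + 29t, b = -1677 - 89t for integer t.
a ≥ 0: smallest is 546 mod 29 = 24 (at t = -18), with b = -75.

24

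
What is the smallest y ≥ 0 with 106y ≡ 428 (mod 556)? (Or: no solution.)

gcd(556, 106):
  556 = 5*106 + 26
  106 = 4*26 + 2
  26 = 13*2
so gcd(556, 106) = 2.
2 divides 428, so solutions exist.
Back-substitute for Bézout coefficients:
  2 = 106 - 4*26
  ... = 106*(21) + 556*(-4)
So 106*(21) ≡ 2 (mod 556); multiply by 214: y ≡ 4494 (mod 278).
Smallest nonnegative: y = 4494 mod 278 = 46.

46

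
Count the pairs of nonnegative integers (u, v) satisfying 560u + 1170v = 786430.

12

gcd(1170, 560):
  1170 = 2·560 + 50
  560 = 11·50 + 10
  50 = 5·10
so gcd(1170, 560) = 10.
Back-substitute for Bézout coefficients:
  10 = 560 - 11·50
  ... = 560·(23) + 1170·(-11)
Scale by 78643: one solution is (1808789, -865073). Reduce u mod 117: (86, 631).
General: u = 86 + 117t, v = 631 - 56t.
u ≥ 0 ⇒ t ≥ 0; v ≥ 0 ⇒ t ≤ 11. So t ∈ [0, 11]: 12 solutions.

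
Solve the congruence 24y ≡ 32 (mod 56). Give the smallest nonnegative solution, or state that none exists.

6

gcd(56, 24) = 8  (56 = 2×24 + 8, 24 = 3×8).
8 divides 32, so solutions exist.
Back-substituting, 24×(-2) + 56×(1) = 8.
So 24×(-2) ≡ 8 (mod 56); multiply by 4: y ≡ -8 (mod 7).
Smallest nonnegative: y = -8 mod 7 = 6.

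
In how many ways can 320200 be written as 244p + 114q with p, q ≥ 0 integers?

gcd(244, 114) = 2.
By Bézout, 244·(-7) + 114·(15) = 2.
One solution: (34, 2736).
General: p = 34 + 57t, q = 2736 - 122t.
p ≥ 0 ⇒ t ≥ 0; q ≥ 0 ⇒ t ≤ 22. So t ∈ [0, 22]: 23 solutions.

23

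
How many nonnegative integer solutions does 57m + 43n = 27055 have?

gcd(57, 43) = 1  (57 = 1·43 + 14, 43 = 3·14 + 1, 14 = 14·1).
Back-substituting, 57·(-3) + 43·(4) = 1.
Scale by 27055: one solution is (-81165, 108220). Reduce m mod 43: (19, 604).
General: m = 19 + 43t, n = 604 - 57t.
m ≥ 0 ⇒ t ≥ 0; n ≥ 0 ⇒ t ≤ 10. So t ∈ [0, 10]: 11 solutions.

11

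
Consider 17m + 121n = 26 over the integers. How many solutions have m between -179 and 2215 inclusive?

20

gcd(121, 17) = 1  (121 = 7*17 + 2, 17 = 8*2 + 1, 2 = 2*1).
Back-substituting, 17*(57) + 121*(-8) = 1.
Scale by 26: particular solution (1482, -208); reduce m mod 121: (30, -4).
General solution: m = 30 + 121t, n = -4 - 17t for integer t.
-179 ≤ 30 + 121t ≤ 2215 gives t ∈ [-1, 18], which is 20 values.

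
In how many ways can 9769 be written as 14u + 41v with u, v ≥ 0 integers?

17

gcd(41, 14):
  41 = 2*14 + 13
  14 = 1*13 + 1
  13 = 13*1
so gcd(41, 14) = 1.
Back-substitute for Bézout coefficients:
  1 = 14 - 1*13
  ... = 14*(3) + 41*(-1)
Scale by 9769: one solution is (29307, -9769). Reduce u mod 41: (33, 227).
General: u = 33 + 41t, v = 227 - 14t.
u ≥ 0 ⇒ t ≥ 0; v ≥ 0 ⇒ t ≤ 16. So t ∈ [0, 16]: 17 solutions.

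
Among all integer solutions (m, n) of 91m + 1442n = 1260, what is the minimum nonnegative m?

204

gcd(1442, 91) = 7  (1442 = 15×91 + 77, 91 = 1×77 + 14, 77 = 5×14 + 7, 14 = 2×7).
7 divides 1260, so solutions exist.
Back-substituting, 91×(-95) + 1442×(6) = 7.
Scale by 1260/7 = 180: (m₀, n₀) = (-17100, 1080).
General solution: m = -17100 + 206t, n = 1080 - 13t for integer t.
m ≥ 0: smallest is -17100 mod 206 = 204 (at t = 84), with n = -12.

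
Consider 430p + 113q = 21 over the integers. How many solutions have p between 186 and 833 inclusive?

gcd(430, 113):
  430 = 3·113 + 91
  113 = 1·91 + 22
  91 = 4·22 + 3
  22 = 7·3 + 1
  3 = 3·1
so gcd(430, 113) = 1.
Back-substitute for Bézout coefficients:
  1 = 22 - 7·3
  ... = 430·(-36) + 113·(137)
Scale by 21: particular solution (-756, 2877); reduce p mod 113: (35, -133).
General solution: p = 35 + 113t, q = -133 - 430t for integer t.
186 ≤ 35 + 113t ≤ 833 gives t ∈ [2, 7], which is 6 values.

6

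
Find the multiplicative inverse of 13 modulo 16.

5

gcd(16, 13) = 1  (16 = 1×13 + 3, 13 = 4×3 + 1, 3 = 3×1).
Back-substituting, 13×(5) + 16×(-4) = 1.
So 13×5 ≡ 1 (mod 16), and 5 mod 16 = 5.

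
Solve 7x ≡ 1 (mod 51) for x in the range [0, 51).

gcd(51, 7):
  51 = 7×7 + 2
  7 = 3×2 + 1
  2 = 2×1
so gcd(51, 7) = 1.
Back-substitute for Bézout coefficients:
  1 = 7 - 3×2
  ... = 7×(22) + 51×(-3)
So 7×22 ≡ 1 (mod 51), and 22 mod 51 = 22.

22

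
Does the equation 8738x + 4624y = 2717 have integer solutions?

no

gcd(8738, 4624) = 34  (8738 = 1×4624 + 4114, 4624 = 1×4114 + 510, 4114 = 8×510 + 34, 510 = 15×34).
34 does not divide 2717 (remainder 31), so no integer solutions.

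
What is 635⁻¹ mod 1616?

1219

gcd(1616, 635):
  1616 = 2·635 + 346
  635 = 1·346 + 289
  346 = 1·289 + 57
  289 = 5·57 + 4
  57 = 14·4 + 1
  4 = 4·1
so gcd(1616, 635) = 1.
Back-substitute for Bézout coefficients:
  1 = 57 - 14·4
  ... = 635·(-397) + 1616·(156)
So 635·-397 ≡ 1 (mod 1616), and -397 mod 1616 = 1219.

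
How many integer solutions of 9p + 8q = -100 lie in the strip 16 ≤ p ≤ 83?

gcd(9, 8):
  9 = 1×8 + 1
  8 = 8×1
so gcd(9, 8) = 1.
Back-substitute for Bézout coefficients:
  1 = 9 - 1×8
  ... = 9×(1) + 8×(-1)
Scale by -100: particular solution (-100, 100); reduce p mod 8: (4, -17).
General solution: p = 4 + 8t, q = -17 - 9t for integer t.
16 ≤ 4 + 8t ≤ 83 gives t ∈ [2, 9], which is 8 values.

8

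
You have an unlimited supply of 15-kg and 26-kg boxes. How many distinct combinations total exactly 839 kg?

Need nonnegative integers with 15j + 26k = 839.
gcd(15, 26) = 1, and 15·(7) + 26·(-4) = 1.
So (j₀, k₀) = (5873, -3356); general j = 5873 + 26t, k = -3356 - 15t.
j ≥ 0 ⇒ t ≥ -225; k ≥ 0 ⇒ t ≤ -224. That's 2 values of t.

2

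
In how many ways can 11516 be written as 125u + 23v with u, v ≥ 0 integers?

4

gcd(125, 23):
  125 = 5*23 + 10
  23 = 2*10 + 3
  10 = 3*3 + 1
  3 = 3*1
so gcd(125, 23) = 1.
Back-substitute for Bézout coefficients:
  1 = 10 - 3*3
  ... = 125*(7) + 23*(-38)
Scale by 11516: one solution is (80612, -437608). Reduce u mod 23: (20, 392).
General: u = 20 + 23t, v = 392 - 125t.
u ≥ 0 ⇒ t ≥ 0; v ≥ 0 ⇒ t ≤ 3. So t ∈ [0, 3]: 4 solutions.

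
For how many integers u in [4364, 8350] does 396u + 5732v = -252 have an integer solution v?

3

gcd(5732, 396) = 4.
By Bézout, 396·(579) + 5732·(-40) = 4.
Particular solution: (781, -54).
General solution: u = 781 + 1433t, v = -54 - 99t for integer t.
4364 ≤ 781 + 1433t ≤ 8350 gives t ∈ [3, 5], which is 3 values.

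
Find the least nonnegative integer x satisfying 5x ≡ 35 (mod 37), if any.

7

gcd(37, 5) = 1  (37 = 7*5 + 2, 5 = 2*2 + 1, 2 = 2*1).
1 divides 35, so solutions exist.
Back-substituting, 5*(15) + 37*(-2) = 1.
So 5*(15) ≡ 1 (mod 37); multiply by 35: x ≡ 525 (mod 37).
Smallest nonnegative: x = 525 mod 37 = 7.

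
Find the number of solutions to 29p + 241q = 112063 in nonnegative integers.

16

gcd(241, 29):
  241 = 8×29 + 9
  29 = 3×9 + 2
  9 = 4×2 + 1
  2 = 2×1
so gcd(241, 29) = 1.
Back-substitute for Bézout coefficients:
  1 = 9 - 4×2
  ... = 29×(-108) + 241×(13)
Scale by 112063: one solution is (-12102804, 1456819). Reduce p mod 241: (216, 439).
General: p = 216 + 241t, q = 439 - 29t.
p ≥ 0 ⇒ t ≥ 0; q ≥ 0 ⇒ t ≤ 15. So t ∈ [0, 15]: 16 solutions.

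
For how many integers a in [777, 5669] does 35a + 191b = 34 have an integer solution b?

26

gcd(191, 35):
  191 = 5*35 + 16
  35 = 2*16 + 3
  16 = 5*3 + 1
  3 = 3*1
so gcd(191, 35) = 1.
Back-substitute for Bézout coefficients:
  1 = 16 - 5*3
  ... = 35*(-60) + 191*(11)
Scale by 34: particular solution (-2040, 374); reduce a mod 191: (61, -11).
General solution: a = 61 + 191t, b = -11 - 35t for integer t.
777 ≤ 61 + 191t ≤ 5669 gives t ∈ [4, 29], which is 26 values.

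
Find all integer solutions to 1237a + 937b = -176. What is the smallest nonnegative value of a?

774

gcd(1237, 937) = 1.
1 divides -176, so solutions exist.
By Bézout, 1237×(-228) + 937×(301) = 1.
Scale by -176/1 = -176: (a₀, b₀) = (40128, -52976).
General solution: a = 40128 + 937t, b = -52976 - 1237t for integer t.
a ≥ 0: smallest is 40128 mod 937 = 774 (at t = -42), with b = -1022.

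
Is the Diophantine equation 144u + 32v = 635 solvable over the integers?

gcd(144, 32) = 16.
16 does not divide 635 (remainder 11), so no integer solutions.

no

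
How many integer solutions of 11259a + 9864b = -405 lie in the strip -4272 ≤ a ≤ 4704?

8

gcd(11259, 9864) = 9.
By Bézout, 11259·(99) + 9864·(-113) = 9.
Particular solution: (1025, -1170).
General solution: a = 1025 + 1096t, b = -1170 - 1251t for integer t.
-4272 ≤ 1025 + 1096t ≤ 4704 gives t ∈ [-4, 3], which is 8 values.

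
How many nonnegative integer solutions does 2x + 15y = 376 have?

13

gcd(15, 2) = 1  (15 = 7·2 + 1, 2 = 2·1).
Back-substituting, 2·(-7) + 15·(1) = 1.
Scale by 376: one solution is (-2632, 376). Reduce x mod 15: (8, 24).
General: x = 8 + 15t, y = 24 - 2t.
x ≥ 0 ⇒ t ≥ 0; y ≥ 0 ⇒ t ≤ 12. So t ∈ [0, 12]: 13 solutions.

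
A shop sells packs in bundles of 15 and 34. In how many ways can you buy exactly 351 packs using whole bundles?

Need nonnegative integers with 15j + 34k = 351.
gcd(15, 34) = 1, and 15·(-9) + 34·(4) = 1.
So (j₀, k₀) = (-3159, 1404); general j = -3159 + 34t, k = 1404 - 15t.
j ≥ 0 ⇒ t ≥ 93; k ≥ 0 ⇒ t ≤ 93. That's 1 value of t.

1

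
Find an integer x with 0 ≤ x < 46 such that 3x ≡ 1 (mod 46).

31

gcd(46, 3):
  46 = 15×3 + 1
  3 = 3×1
so gcd(46, 3) = 1.
Back-substitute for Bézout coefficients:
  1 = 46 - 15×3
  ... = 3×(-15) + 46×(1)
So 3×-15 ≡ 1 (mod 46), and -15 mod 46 = 31.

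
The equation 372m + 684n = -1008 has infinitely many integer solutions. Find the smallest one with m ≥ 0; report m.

12

gcd(684, 372) = 12.
12 divides -1008, so solutions exist.
By Bézout, 372·(-11) + 684·(6) = 12.
Scale by -1008/12 = -84: (m₀, n₀) = (924, -504).
General solution: m = 924 + 57t, n = -504 - 31t for integer t.
m ≥ 0: smallest is 924 mod 57 = 12 (at t = -16), with n = -8.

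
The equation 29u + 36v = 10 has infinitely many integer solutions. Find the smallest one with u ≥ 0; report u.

gcd(36, 29):
  36 = 1×29 + 7
  29 = 4×7 + 1
  7 = 7×1
so gcd(36, 29) = 1.
1 divides 10, so solutions exist.
Back-substitute for Bézout coefficients:
  1 = 29 - 4×7
  ... = 29×(5) + 36×(-4)
Scale by 10/1 = 10: (u₀, v₀) = (50, -40).
General solution: u = 50 + 36t, v = -40 - 29t for integer t.
u ≥ 0: smallest is 50 mod 36 = 14 (at t = -1), with v = -11.

14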